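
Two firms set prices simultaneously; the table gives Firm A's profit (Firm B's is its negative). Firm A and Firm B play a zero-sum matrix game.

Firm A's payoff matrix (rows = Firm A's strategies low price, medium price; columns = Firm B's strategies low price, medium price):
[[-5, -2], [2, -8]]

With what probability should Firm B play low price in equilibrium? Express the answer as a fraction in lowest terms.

Row minima are -5 and -8, so Firm A's maximin is -5; column maxima are 2 and -2, so Firm B's minimax is -2. These differ, so the equilibrium is in mixed strategies.
Let Firm B play low price with probability q. Firm A is indifferent when −5q − 2(1−q) = 2q − 8(1−q), giving q = 6/13.

6/13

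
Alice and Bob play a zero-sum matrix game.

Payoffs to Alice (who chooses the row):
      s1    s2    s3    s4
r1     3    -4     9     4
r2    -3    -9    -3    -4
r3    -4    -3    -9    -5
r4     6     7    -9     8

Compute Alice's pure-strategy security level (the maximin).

-4

The worst-case payoff for each row is r1: -4, r2: -9, r3: -9, r4: -9.
The best of these is -4.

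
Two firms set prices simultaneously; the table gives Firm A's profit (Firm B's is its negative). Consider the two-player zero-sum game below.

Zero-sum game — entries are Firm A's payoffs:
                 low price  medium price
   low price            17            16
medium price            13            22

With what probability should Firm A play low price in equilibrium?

9/10

Row minima are 16 and 13, so Firm A's maximin is 16; column maxima are 17 and 22, so Firm B's minimax is 17. These differ, so the equilibrium is in mixed strategies.
Let Firm A play low price with probability p. Firm B is indifferent when 17p + 13(1−p) = 16p + 22(1−p), giving p = 9/10.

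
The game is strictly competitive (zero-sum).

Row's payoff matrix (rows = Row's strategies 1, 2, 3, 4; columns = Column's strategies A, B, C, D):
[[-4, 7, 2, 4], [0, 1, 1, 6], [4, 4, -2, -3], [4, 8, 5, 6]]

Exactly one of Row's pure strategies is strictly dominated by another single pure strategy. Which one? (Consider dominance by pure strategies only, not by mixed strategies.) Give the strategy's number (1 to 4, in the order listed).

Compare 1 with 4: 4 > -4, 8 > 7, 5 > 2, 6 > 4.
So 4 strictly dominates 1 for Row; 1 is strictly dominated.

1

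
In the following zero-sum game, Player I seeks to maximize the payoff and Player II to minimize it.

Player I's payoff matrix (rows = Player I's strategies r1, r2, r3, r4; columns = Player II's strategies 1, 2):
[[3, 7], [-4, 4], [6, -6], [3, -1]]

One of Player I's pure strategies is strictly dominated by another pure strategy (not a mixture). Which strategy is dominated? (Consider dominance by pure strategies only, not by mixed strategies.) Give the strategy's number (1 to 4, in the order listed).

2

Compare r2 with r1: 3 > -4, 7 > 4.
So r1 strictly dominates r2 for Player I; r2 is strictly dominated.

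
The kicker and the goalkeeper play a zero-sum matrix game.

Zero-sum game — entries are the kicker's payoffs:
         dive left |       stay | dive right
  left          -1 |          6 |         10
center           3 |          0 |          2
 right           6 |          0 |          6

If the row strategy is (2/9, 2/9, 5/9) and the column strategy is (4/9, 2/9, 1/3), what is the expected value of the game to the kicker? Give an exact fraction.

322/81

Against (4/9, 2/9, 1/3), each row's expected payoff is left: 38/9; center: 2; right: 14/3.
Taking the (2/9, 2/9, 5/9)-weighted average: (2/9)·(38/9) + (2/9)·(2) + (5/9)·(14/3) = 322/81.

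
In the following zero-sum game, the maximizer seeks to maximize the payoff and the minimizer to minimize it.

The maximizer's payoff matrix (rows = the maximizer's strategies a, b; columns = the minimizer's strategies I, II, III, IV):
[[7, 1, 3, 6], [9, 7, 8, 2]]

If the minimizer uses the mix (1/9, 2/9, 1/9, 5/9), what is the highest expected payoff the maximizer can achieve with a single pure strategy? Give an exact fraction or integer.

a: (7)·(1/9) + (1)·(2/9) + (3)·(1/9) + (6)·(5/9) = 14/3.
b: (9)·(1/9) + (7)·(2/9) + (8)·(1/9) + (2)·(5/9) = 41/9.
The best pure response is a with expected payoff 14/3.

14/3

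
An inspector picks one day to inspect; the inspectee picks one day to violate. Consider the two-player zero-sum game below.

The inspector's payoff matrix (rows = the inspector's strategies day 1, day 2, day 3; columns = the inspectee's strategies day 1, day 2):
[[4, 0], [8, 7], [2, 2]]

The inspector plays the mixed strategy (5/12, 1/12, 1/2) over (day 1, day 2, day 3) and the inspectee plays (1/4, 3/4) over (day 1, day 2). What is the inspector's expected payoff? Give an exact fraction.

Against (1/4, 3/4), each row's expected payoff is day 1: 1; day 2: 29/4; day 3: 2.
Taking the (5/12, 1/12, 1/2)-weighted average: (5/12)·(1) + (1/12)·(29/4) + (1/2)·(2) = 97/48.

97/48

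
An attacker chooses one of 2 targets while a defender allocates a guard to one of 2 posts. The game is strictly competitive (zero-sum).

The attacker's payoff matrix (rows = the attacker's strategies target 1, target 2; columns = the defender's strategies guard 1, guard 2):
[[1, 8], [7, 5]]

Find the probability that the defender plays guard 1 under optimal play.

Row minima are 1 and 5, so the attacker's maximin is 5; column maxima are 7 and 8, so the defender's minimax is 7. These differ, so the equilibrium is in mixed strategies.
Let the defender play guard 1 with probability q. The attacker is indifferent when q + 8(1−q) = 7q + 5(1−q), giving q = 1/3.

1/3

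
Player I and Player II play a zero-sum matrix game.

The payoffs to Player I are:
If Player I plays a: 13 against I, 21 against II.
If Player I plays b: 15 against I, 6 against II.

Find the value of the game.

237/17

Row minima are 13 and 6, so Player I's maximin is 13; column maxima are 15 and 21, so Player II's minimax is 15. These differ, so the equilibrium is in mixed strategies.
Let Player I play a with probability p. Player II is indifferent when 13p + 15(1−p) = 21p + 6(1−p), giving p = 9/17.
Let Player II play I with probability q. Player I is indifferent when 13q + 21(1−q) = 15q + 6(1−q), giving q = 15/17.
The value is 13·(15/17) + (21)·(2/17) = 237/17.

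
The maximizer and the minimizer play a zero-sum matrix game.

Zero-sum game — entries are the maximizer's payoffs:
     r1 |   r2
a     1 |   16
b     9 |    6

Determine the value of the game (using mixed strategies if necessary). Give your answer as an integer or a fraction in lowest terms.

Row minima are 1 and 6, so the maximizer's maximin is 6; column maxima are 9 and 16, so the minimizer's minimax is 9. These differ, so the equilibrium is in mixed strategies.
Let the maximizer play a with probability p. The minimizer is indifferent when p + 9(1−p) = 16p + 6(1−p), giving p = 1/6.
Let the minimizer play r1 with probability q. The maximizer is indifferent when q + 16(1−q) = 9q + 6(1−q), giving q = 5/9.
The value is 1·(5/9) + (16)·(4/9) = 23/3.

23/3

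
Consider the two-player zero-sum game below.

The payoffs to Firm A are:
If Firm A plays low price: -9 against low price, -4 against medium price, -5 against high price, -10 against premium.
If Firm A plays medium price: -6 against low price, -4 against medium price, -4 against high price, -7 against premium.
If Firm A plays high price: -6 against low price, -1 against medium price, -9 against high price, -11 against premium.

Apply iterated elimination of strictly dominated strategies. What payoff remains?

Column medium price is strictly dominated by low price for Firm B (-9<-4, -6<-4, -6<-1); eliminate medium price.
Row low price is strictly dominated by row medium price (-6>-9, -4>-5, -7>-10); eliminate low price.
Column high price is strictly dominated by premium for Firm B (-7<-4, -11<-9); eliminate high price.
Column low price is strictly dominated by premium for Firm B (-7<-6, -11<-6); eliminate low price.
Row high price is strictly dominated by row medium price (-7>-11); eliminate high price.
Only (medium price, premium) remains, with payoff -7.

-7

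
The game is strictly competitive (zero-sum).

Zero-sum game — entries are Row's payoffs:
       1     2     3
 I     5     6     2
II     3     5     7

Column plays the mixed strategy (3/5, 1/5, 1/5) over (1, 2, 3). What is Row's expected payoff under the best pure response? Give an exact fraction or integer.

I: (5)·(3/5) + (6)·(1/5) + (2)·(1/5) = 23/5.
II: (3)·(3/5) + (5)·(1/5) + (7)·(1/5) = 21/5.
The best pure response is I with expected payoff 23/5.

23/5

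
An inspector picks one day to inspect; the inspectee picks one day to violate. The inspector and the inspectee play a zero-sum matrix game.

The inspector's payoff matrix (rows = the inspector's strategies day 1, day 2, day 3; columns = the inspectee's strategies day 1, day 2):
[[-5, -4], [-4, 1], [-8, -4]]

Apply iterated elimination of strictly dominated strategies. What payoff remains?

Column day 2 is strictly dominated by day 1 for the inspectee (-5<-4, -4<1, -8<-4); eliminate day 2.
Row day 1 is strictly dominated by row day 2 (-4>-5); eliminate day 1.
Row day 3 is strictly dominated by row day 2 (-4>-8); eliminate day 3.
Only (day 2, day 1) remains, with payoff -4.

-4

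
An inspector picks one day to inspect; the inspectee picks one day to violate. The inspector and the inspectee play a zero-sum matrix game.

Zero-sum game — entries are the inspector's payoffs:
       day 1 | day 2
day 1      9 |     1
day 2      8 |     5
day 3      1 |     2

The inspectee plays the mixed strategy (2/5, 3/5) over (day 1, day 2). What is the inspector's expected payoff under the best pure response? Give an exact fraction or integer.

day 1: (9)·(2/5) + (1)·(3/5) = 21/5.
day 2: (8)·(2/5) + (5)·(3/5) = 31/5.
day 3: (1)·(2/5) + (2)·(3/5) = 8/5.
The best pure response is day 2 with expected payoff 31/5.

31/5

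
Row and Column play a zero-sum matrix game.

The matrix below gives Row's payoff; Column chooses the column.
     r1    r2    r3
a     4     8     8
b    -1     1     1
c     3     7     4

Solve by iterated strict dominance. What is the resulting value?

Column r3 is strictly dominated by r1 for Column (4<8, -1<1, 3<4); eliminate r3.
Row c is strictly dominated by row a (4>3, 8>7); eliminate c.
Row b is strictly dominated by row a (4>-1, 8>1); eliminate b.
Column r2 is strictly dominated by r1 for Column (4<8); eliminate r2.
Only (a, r1) remains, with payoff 4.

4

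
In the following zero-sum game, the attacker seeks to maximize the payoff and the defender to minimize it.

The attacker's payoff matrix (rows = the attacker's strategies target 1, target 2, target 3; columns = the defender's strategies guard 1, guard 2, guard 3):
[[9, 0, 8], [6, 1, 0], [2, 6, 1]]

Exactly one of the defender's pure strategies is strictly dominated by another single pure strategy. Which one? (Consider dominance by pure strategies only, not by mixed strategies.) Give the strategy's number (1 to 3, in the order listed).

The defender prefers columns that give the attacker less. Compare guard 1 with guard 3: 8 < 9, 0 < 6, 1 < 2.
So guard 3 strictly dominates guard 1 for the defender; guard 1 is strictly dominated.

1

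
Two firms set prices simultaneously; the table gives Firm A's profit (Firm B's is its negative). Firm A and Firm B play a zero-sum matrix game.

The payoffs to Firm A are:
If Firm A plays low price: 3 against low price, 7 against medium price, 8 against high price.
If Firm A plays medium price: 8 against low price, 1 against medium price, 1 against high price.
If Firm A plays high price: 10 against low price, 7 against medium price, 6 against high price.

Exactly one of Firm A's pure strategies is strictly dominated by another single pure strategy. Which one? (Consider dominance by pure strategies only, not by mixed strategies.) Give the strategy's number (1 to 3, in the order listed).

2

Compare medium price with high price: 10 > 8, 7 > 1, 6 > 1.
So high price strictly dominates medium price for Firm A; medium price is strictly dominated.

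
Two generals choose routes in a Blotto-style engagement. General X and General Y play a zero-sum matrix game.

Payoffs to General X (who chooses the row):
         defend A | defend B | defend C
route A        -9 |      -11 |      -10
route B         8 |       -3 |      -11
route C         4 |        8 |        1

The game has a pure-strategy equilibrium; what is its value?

Row minima: -11, -11, 1 → General X's maximin is 1.
Column maxima: 8, 8, 1 → General Y's minimax is 1.
They coincide at (route C, defend C), so the value is 1.

1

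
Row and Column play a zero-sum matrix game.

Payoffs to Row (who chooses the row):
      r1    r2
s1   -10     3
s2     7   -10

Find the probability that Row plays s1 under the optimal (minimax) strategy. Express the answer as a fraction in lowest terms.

17/30

Row minima are -10 and -10, so Row's maximin is -10; column maxima are 7 and 3, so Column's minimax is 3. These differ, so the equilibrium is in mixed strategies.
Let Row play s1 with probability p. Column is indifferent when −10p + 7(1−p) = 3p − 10(1−p), giving p = 17/30.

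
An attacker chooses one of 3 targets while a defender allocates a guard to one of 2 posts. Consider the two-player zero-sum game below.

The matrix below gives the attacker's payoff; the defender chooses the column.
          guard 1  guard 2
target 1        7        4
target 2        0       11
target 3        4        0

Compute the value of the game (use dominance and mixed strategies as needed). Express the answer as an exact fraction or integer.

Row target 3 is strictly dominated by row target 1, so the attacker never plays it.
The remaining 2×2 game on (target 1, target 2) × (guard 1, guard 2) has no saddle point. Let the attacker play target 1 with probability p; indifference gives 7p = 4p + 11(1−p), so p = 11/14.
Similarly the defender's optimal q on guard 1 is 1/2, and the value is 7·(1/2) + (4)·(1/2) = 11/2.

11/2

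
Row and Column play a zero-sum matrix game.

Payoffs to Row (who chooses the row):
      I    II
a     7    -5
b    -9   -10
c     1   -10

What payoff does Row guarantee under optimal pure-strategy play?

-5

Row minima: -5, -10, -10 → Row's maximin is -5.
Column maxima: 7, -5 → Column's minimax is -5.
They coincide at (a, II), so the value is -5.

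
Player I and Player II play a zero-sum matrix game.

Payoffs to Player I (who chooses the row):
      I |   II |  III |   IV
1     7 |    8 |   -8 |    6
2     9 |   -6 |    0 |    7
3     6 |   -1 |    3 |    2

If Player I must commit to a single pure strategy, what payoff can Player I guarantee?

-1

The worst-case payoff for each row is 1: -8, 2: -6, 3: -1.
The best of these is -1.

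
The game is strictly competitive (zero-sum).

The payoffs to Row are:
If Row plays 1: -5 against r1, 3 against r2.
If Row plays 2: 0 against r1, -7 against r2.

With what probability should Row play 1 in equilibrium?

Row minima are -5 and -7, so Row's maximin is -5; column maxima are 0 and 3, so Column's minimax is 0. These differ, so the equilibrium is in mixed strategies.
Let Row play 1 with probability p. Column is indifferent when −5p = 3p − 7(1−p), giving p = 7/15.

7/15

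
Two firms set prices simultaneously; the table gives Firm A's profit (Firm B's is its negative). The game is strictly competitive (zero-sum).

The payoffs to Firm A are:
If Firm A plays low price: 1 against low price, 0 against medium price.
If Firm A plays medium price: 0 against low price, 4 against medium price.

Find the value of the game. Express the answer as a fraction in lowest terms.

Row minima are 0 and 0, so Firm A's maximin is 0; column maxima are 1 and 4, so Firm B's minimax is 1. These differ, so the equilibrium is in mixed strategies.
Let Firm A play low price with probability p. Firm B is indifferent when p = 4(1−p), giving p = 4/5.
Let Firm B play low price with probability q. Firm A is indifferent when q = 4(1−q), giving q = 4/5.
The value is 1·(4/5) + (0)·(1/5) = 4/5.

4/5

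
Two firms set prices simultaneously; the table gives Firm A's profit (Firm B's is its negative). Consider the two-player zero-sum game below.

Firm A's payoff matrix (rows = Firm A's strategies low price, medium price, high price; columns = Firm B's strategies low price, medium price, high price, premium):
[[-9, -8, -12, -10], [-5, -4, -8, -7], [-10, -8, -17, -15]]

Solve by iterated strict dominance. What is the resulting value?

Column medium price is strictly dominated by low price for Firm B (-9<-8, -5<-4, -10<-8); eliminate medium price.
Column low price is strictly dominated by high price for Firm B (-12<-9, -8<-5, -17<-10); eliminate low price.
Column premium is strictly dominated by high price for Firm B (-12<-10, -8<-7, -17<-15); eliminate premium.
Row low price is strictly dominated by row medium price (-8>-12); eliminate low price.
Row high price is strictly dominated by row medium price (-8>-17); eliminate high price.
Only (medium price, high price) remains, with payoff -8.

-8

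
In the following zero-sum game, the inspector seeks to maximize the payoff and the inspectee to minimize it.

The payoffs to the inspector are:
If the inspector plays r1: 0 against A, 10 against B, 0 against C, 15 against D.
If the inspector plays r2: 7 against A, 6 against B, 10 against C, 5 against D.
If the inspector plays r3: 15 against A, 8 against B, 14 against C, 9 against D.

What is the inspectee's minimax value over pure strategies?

10

The worst case (largest entry) in each column is A: 15, B: 10, C: 14, D: 15.
The best (smallest) of these is 10.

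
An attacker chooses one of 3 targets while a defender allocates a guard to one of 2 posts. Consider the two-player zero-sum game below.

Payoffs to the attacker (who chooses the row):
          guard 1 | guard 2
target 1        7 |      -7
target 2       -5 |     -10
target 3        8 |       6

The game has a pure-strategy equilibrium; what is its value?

Row minima: -7, -10, 6 → the attacker's maximin is 6.
Column maxima: 8, 6 → the defender's minimax is 6.
They coincide at (target 3, guard 2), so the value is 6.

6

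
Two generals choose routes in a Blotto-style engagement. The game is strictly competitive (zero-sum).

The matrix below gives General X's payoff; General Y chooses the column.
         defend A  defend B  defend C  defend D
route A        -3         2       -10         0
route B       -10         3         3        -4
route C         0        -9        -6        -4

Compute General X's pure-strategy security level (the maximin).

-9

The worst-case payoff for each row is route A: -10, route B: -10, route C: -9.
The best of these is -9.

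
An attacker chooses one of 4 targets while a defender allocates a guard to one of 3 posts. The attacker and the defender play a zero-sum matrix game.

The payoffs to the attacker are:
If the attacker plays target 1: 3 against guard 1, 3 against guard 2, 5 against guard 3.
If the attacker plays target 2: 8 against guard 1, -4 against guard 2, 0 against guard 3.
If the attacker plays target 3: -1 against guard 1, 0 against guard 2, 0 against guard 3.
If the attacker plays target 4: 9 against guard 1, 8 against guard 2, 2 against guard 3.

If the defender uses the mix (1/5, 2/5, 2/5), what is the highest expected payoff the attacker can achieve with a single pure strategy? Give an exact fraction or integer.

29/5

target 1: (3)·(1/5) + (3)·(2/5) + (5)·(2/5) = 19/5.
target 2: (8)·(1/5) + (-4)·(2/5) + (0)·(2/5) = 0.
target 3: (-1)·(1/5) + (0)·(2/5) + (0)·(2/5) = -1/5.
target 4: (9)·(1/5) + (8)·(2/5) + (2)·(2/5) = 29/5.
The best pure response is target 4 with expected payoff 29/5.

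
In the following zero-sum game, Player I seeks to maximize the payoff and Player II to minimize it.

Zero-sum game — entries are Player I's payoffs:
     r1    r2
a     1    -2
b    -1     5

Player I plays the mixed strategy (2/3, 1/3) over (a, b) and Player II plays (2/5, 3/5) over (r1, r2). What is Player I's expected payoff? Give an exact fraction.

1/3

Against (2/5, 3/5), each row's expected payoff is a: -4/5; b: 13/5.
Taking the (2/3, 1/3)-weighted average: (2/3)·(-4/5) + (1/3)·(13/5) = 1/3.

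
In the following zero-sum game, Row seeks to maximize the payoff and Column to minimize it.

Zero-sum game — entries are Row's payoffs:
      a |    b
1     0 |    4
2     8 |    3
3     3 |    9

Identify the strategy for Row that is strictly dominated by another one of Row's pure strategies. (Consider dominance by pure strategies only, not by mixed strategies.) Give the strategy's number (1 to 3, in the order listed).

Compare 1 with 3: 3 > 0, 9 > 4.
So 3 strictly dominates 1 for Row; 1 is strictly dominated.

1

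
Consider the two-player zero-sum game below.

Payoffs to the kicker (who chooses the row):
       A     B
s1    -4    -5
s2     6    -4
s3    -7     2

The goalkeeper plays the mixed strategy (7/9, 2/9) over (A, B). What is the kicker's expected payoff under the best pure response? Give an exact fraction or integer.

34/9

s1: (-4)·(7/9) + (-5)·(2/9) = -38/9.
s2: (6)·(7/9) + (-4)·(2/9) = 34/9.
s3: (-7)·(7/9) + (2)·(2/9) = -5.
The best pure response is s2 with expected payoff 34/9.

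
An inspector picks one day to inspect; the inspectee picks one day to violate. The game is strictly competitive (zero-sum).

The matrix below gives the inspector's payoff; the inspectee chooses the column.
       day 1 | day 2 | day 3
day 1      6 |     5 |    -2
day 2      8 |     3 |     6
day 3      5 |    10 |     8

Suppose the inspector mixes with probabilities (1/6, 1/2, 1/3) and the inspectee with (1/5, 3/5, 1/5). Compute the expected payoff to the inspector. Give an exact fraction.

29/5

Against (1/5, 3/5, 1/5), each row's expected payoff is day 1: 19/5; day 2: 23/5; day 3: 43/5.
Taking the (1/6, 1/2, 1/3)-weighted average: (1/6)·(19/5) + (1/2)·(23/5) + (1/3)·(43/5) = 29/5.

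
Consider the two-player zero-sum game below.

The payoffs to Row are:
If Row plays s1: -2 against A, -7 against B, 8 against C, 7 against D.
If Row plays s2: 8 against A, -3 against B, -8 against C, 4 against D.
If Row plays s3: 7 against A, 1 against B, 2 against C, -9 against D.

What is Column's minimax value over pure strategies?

1

The worst case (largest entry) in each column is A: 8, B: 1, C: 8, D: 7.
The best (smallest) of these is 1.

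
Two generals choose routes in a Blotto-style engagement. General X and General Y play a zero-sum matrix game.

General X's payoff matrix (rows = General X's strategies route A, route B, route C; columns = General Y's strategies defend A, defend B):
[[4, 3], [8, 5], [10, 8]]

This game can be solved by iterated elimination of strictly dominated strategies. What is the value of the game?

Column defend A is strictly dominated by defend B for General Y (3<4, 5<8, 8<10); eliminate defend A.
Row route B is strictly dominated by row route C (8>5); eliminate route B.
Row route A is strictly dominated by row route C (8>3); eliminate route A.
Only (route C, defend B) remains, with payoff 8.

8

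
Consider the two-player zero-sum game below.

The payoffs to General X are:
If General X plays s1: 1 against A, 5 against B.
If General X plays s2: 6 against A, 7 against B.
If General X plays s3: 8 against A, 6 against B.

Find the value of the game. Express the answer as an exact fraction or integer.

Row s1 is strictly dominated by row s2, so General X never plays it.
The remaining 2×2 game on (s2, s3) × (A, B) has no saddle point. Let General X play s2 with probability p; indifference gives 6p + 8(1−p) = 7p + 6(1−p), so p = 2/3.
Similarly General Y's optimal q on A is 1/3, and the value is 6·(1/3) + (7)·(2/3) = 20/3.

20/3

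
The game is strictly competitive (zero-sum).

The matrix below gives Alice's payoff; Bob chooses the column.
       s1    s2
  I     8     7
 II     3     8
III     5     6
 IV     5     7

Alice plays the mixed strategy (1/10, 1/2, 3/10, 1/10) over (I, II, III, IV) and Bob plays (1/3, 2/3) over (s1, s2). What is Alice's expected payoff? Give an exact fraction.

Against (1/3, 2/3), each row's expected payoff is I: 22/3; II: 19/3; III: 17/3; IV: 19/3.
Taking the (1/10, 1/2, 3/10, 1/10)-weighted average: (1/10)·(22/3) + (1/2)·(19/3) + (3/10)·(17/3) + (1/10)·(19/3) = 187/30.

187/30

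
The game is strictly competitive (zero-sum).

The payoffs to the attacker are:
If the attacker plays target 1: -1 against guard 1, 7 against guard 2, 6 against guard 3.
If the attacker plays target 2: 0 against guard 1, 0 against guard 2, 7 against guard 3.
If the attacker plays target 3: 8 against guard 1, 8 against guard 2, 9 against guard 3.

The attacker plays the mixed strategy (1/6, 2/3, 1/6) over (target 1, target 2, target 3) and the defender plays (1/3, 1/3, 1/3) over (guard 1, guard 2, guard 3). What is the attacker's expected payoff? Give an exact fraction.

Against (1/3, 1/3, 1/3), each row's expected payoff is target 1: 4; target 2: 7/3; target 3: 25/3.
Taking the (1/6, 2/3, 1/6)-weighted average: (1/6)·(4) + (2/3)·(7/3) + (1/6)·(25/3) = 65/18.

65/18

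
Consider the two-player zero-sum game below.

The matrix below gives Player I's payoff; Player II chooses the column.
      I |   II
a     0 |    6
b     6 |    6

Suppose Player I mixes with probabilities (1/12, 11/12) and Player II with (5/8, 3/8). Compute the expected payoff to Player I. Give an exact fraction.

91/16

Against (5/8, 3/8), each row's expected payoff is a: 9/4; b: 6.
Taking the (1/12, 11/12)-weighted average: (1/12)·(9/4) + (11/12)·(6) = 91/16.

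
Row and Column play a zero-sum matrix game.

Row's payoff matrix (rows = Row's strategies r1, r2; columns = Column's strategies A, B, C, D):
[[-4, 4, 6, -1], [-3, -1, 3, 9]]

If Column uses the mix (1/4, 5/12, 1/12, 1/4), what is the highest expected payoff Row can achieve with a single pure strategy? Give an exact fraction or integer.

4/3

r1: (-4)·(1/4) + (4)·(5/12) + (6)·(1/12) + (-1)·(1/4) = 11/12.
r2: (-3)·(1/4) + (-1)·(5/12) + (3)·(1/12) + (9)·(1/4) = 4/3.
The best pure response is r2 with expected payoff 4/3.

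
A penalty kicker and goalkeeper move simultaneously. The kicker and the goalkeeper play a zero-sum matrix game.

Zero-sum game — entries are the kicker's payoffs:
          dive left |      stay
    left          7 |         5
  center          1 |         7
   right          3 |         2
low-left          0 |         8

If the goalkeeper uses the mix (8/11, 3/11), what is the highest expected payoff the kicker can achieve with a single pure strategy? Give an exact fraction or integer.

left: (7)·(8/11) + (5)·(3/11) = 71/11.
center: (1)·(8/11) + (7)·(3/11) = 29/11.
right: (3)·(8/11) + (2)·(3/11) = 30/11.
low-left: (0)·(8/11) + (8)·(3/11) = 24/11.
The best pure response is left with expected payoff 71/11.

71/11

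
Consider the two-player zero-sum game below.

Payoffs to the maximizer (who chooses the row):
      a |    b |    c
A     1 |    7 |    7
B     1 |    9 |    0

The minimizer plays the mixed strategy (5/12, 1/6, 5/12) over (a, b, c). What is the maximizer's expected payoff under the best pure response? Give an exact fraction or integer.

A: (1)·(5/12) + (7)·(1/6) + (7)·(5/12) = 9/2.
B: (1)·(5/12) + (9)·(1/6) + (0)·(5/12) = 23/12.
The best pure response is A with expected payoff 9/2.

9/2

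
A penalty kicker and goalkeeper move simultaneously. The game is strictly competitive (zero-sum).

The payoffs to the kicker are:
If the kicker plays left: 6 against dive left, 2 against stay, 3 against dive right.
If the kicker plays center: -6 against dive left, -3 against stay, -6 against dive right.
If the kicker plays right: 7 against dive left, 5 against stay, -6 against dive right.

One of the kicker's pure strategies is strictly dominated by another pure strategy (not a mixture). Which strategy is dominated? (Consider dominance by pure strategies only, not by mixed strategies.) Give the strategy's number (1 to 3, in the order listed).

2

Compare center with left: 6 > -6, 2 > -3, 3 > -6.
So left strictly dominates center for the kicker; center is strictly dominated.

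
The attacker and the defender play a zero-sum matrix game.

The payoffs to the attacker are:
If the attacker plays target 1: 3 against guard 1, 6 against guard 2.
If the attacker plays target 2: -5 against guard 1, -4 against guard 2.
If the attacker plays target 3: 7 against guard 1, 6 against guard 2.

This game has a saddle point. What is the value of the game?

6

Row minima: 3, -5, 6 → the attacker's maximin is 6.
Column maxima: 7, 6 → the defender's minimax is 6.
They coincide at (target 3, guard 2), so the value is 6.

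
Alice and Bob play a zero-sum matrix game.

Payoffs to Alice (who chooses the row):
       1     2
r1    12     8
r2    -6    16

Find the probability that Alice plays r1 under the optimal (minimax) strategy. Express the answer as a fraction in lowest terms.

11/13

Row minima are 8 and -6, so Alice's maximin is 8; column maxima are 12 and 16, so Bob's minimax is 12. These differ, so the equilibrium is in mixed strategies.
Let Alice play r1 with probability p. Bob is indifferent when 12p − 6(1−p) = 8p + 16(1−p), giving p = 11/13.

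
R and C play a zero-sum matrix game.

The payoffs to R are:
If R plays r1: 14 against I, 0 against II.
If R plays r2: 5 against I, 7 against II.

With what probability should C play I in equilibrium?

7/16

Row minima are 0 and 5, so R's maximin is 5; column maxima are 14 and 7, so C's minimax is 7. These differ, so the equilibrium is in mixed strategies.
Let C play I with probability q. R is indifferent when 14q = 5q + 7(1−q), giving q = 7/16.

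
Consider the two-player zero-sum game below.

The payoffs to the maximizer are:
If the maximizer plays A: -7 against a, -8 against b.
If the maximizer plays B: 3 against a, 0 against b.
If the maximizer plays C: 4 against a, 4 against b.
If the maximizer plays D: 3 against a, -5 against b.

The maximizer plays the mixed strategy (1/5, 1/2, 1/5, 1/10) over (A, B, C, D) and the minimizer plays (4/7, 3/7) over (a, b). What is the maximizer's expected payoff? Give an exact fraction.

Against (4/7, 3/7), each row's expected payoff is A: -52/7; B: 12/7; C: 4; D: -3/7.
Taking the (1/5, 1/2, 1/5, 1/10)-weighted average: (1/5)·(-52/7) + (1/2)·(12/7) + (1/5)·(4) + (1/10)·(-3/7) = 9/70.

9/70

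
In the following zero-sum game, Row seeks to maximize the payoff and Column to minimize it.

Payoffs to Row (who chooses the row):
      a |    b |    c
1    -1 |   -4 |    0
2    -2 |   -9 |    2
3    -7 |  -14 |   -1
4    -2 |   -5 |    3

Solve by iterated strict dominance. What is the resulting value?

Row 3 is strictly dominated by row 1 (-1>-7, -4>-14, 0>-1); eliminate 3.
Column c is strictly dominated by a for Column (-1<0, -2<2, -2<3); eliminate c.
Row 2 is strictly dominated by row 1 (-1>-2, -4>-9); eliminate 2.
Column a is strictly dominated by b for Column (-4<-1, -5<-2); eliminate a.
Row 4 is strictly dominated by row 1 (-4>-5); eliminate 4.
Only (1, b) remains, with payoff -4.

-4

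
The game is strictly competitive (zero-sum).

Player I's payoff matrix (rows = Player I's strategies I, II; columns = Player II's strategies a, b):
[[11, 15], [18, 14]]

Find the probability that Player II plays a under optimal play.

1/8

Row minima are 11 and 14, so Player I's maximin is 14; column maxima are 18 and 15, so Player II's minimax is 15. These differ, so the equilibrium is in mixed strategies.
Let Player II play a with probability q. Player I is indifferent when 11q + 15(1−q) = 18q + 14(1−q), giving q = 1/8.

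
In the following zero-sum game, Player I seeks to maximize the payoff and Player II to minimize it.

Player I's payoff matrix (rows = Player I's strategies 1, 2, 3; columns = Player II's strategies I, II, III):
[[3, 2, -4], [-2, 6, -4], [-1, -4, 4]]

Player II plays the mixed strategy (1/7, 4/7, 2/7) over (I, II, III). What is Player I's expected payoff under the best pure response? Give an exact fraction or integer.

2

1: (3)·(1/7) + (2)·(4/7) + (-4)·(2/7) = 3/7.
2: (-2)·(1/7) + (6)·(4/7) + (-4)·(2/7) = 2.
3: (-1)·(1/7) + (-4)·(4/7) + (4)·(2/7) = -9/7.
The best pure response is 2 with expected payoff 2.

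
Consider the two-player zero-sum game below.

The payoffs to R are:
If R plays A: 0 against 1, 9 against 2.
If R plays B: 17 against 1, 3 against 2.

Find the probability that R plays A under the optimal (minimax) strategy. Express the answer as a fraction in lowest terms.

Row minima are 0 and 3, so R's maximin is 3; column maxima are 17 and 9, so C's minimax is 9. These differ, so the equilibrium is in mixed strategies.
Let R play A with probability p. C is indifferent when 17(1−p) = 9p + 3(1−p), giving p = 14/23.

14/23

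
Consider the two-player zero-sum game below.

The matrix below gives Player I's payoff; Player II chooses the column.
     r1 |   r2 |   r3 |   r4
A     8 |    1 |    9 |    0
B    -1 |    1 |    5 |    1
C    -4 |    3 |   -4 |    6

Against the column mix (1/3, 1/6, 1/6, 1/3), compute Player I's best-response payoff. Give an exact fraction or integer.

A: (8)·(1/3) + (1)·(1/6) + (9)·(1/6) + (0)·(1/3) = 13/3.
B: (-1)·(1/3) + (1)·(1/6) + (5)·(1/6) + (1)·(1/3) = 1.
C: (-4)·(1/3) + (3)·(1/6) + (-4)·(1/6) + (6)·(1/3) = 1/2.
The best pure response is A with expected payoff 13/3.

13/3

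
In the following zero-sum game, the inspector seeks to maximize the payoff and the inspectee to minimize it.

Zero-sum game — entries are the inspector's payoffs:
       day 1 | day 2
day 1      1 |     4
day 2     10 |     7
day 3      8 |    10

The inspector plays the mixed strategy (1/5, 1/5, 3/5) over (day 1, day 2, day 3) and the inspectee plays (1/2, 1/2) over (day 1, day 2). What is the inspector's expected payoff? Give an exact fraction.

Against (1/2, 1/2), each row's expected payoff is day 1: 5/2; day 2: 17/2; day 3: 9.
Taking the (1/5, 1/5, 3/5)-weighted average: (1/5)·(5/2) + (1/5)·(17/2) + (3/5)·(9) = 38/5.

38/5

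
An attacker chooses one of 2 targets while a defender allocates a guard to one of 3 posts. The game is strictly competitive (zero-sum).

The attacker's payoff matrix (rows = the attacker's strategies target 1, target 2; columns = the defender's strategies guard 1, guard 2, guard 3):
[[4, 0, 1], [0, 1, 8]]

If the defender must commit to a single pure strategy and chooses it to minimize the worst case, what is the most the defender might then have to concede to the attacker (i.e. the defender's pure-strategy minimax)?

The worst case (largest entry) in each column is guard 1: 4, guard 2: 1, guard 3: 8.
The best (smallest) of these is 1.

1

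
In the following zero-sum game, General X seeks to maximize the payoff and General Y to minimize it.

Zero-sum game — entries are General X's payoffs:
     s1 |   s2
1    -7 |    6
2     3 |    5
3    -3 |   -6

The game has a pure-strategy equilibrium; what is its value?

3

Row minima: -7, 3, -6 → General X's maximin is 3.
Column maxima: 3, 6 → General Y's minimax is 3.
They coincide at (2, s1), so the value is 3.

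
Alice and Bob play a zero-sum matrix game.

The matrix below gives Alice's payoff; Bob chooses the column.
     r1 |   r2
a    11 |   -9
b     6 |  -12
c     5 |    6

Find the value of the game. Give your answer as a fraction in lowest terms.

Row b is strictly dominated by row a, so Alice never plays it.
The remaining 2×2 game on (a, c) × (r1, r2) has no saddle point. Let Alice play a with probability p; indifference gives 11p + 5(1−p) = −9p + 6(1−p), so p = 1/21.
Similarly Bob's optimal q on r1 is 5/7, and the value is 11·(5/7) + (-9)·(2/7) = 37/7.

37/7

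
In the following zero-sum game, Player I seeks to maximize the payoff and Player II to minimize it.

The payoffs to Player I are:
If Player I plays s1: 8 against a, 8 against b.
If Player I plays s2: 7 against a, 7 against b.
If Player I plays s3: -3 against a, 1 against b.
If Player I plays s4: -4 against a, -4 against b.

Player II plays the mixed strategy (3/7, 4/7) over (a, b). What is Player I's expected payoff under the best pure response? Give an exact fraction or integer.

8

s1: (8)·(3/7) + (8)·(4/7) = 8.
s2: (7)·(3/7) + (7)·(4/7) = 7.
s3: (-3)·(3/7) + (1)·(4/7) = -5/7.
s4: (-4)·(3/7) + (-4)·(4/7) = -4.
The best pure response is s1 with expected payoff 8.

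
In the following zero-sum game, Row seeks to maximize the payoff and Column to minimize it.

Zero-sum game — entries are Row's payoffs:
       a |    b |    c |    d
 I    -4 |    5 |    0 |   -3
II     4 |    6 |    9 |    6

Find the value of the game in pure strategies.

4

Row minima: -4, 4 → Row's maximin is 4.
Column maxima: 4, 6, 9, 6 → Column's minimax is 4.
They coincide at (II, a), so the value is 4.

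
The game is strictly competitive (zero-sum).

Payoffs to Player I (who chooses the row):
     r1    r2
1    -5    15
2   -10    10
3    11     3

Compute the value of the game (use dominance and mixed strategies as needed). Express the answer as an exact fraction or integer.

45/7

Row 2 is strictly dominated by row 1, so Player I never plays it.
The remaining 2×2 game on (1, 3) × (r1, r2) has no saddle point. Let Player I play 1 with probability p; indifference gives −5p + 11(1−p) = 15p + 3(1−p), so p = 2/7.
Similarly Player II's optimal q on r1 is 3/7, and the value is -5·(3/7) + (15)·(4/7) = 45/7.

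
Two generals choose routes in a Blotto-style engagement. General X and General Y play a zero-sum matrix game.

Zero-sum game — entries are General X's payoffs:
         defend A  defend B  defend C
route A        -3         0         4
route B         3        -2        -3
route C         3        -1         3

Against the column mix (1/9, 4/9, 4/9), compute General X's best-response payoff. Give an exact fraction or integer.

13/9

route A: (-3)·(1/9) + (0)·(4/9) + (4)·(4/9) = 13/9.
route B: (3)·(1/9) + (-2)·(4/9) + (-3)·(4/9) = -17/9.
route C: (3)·(1/9) + (-1)·(4/9) + (3)·(4/9) = 11/9.
The best pure response is route A with expected payoff 13/9.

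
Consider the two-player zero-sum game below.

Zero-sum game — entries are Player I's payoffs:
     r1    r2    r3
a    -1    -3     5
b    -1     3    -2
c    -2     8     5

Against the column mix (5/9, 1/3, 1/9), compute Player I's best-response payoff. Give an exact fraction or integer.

a: (-1)·(5/9) + (-3)·(1/3) + (5)·(1/9) = -1.
b: (-1)·(5/9) + (3)·(1/3) + (-2)·(1/9) = 2/9.
c: (-2)·(5/9) + (8)·(1/3) + (5)·(1/9) = 19/9.
The best pure response is c with expected payoff 19/9.

19/9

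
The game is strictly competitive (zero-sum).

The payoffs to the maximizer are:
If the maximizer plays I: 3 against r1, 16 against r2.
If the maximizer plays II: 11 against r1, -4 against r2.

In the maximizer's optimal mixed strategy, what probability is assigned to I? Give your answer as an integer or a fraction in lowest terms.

15/28

Row minima are 3 and -4, so the maximizer's maximin is 3; column maxima are 11 and 16, so the minimizer's minimax is 11. These differ, so the equilibrium is in mixed strategies.
Let the maximizer play I with probability p. The minimizer is indifferent when 3p + 11(1−p) = 16p − 4(1−p), giving p = 15/28.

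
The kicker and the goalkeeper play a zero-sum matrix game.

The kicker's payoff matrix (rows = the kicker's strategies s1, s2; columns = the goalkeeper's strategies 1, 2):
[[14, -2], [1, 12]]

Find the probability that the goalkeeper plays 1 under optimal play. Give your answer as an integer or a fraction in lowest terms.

Row minima are -2 and 1, so the kicker's maximin is 1; column maxima are 14 and 12, so the goalkeeper's minimax is 12. These differ, so the equilibrium is in mixed strategies.
Let the goalkeeper play 1 with probability q. The kicker is indifferent when 14q − 2(1−q) = q + 12(1−q), giving q = 14/27.

14/27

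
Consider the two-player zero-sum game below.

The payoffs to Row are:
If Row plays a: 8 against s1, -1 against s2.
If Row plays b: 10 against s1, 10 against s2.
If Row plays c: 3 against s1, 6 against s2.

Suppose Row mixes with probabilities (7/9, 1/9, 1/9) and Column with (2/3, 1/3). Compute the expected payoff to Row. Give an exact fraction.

Against (2/3, 1/3), each row's expected payoff is a: 5; b: 10; c: 4.
Taking the (7/9, 1/9, 1/9)-weighted average: (7/9)·(5) + (1/9)·(10) + (1/9)·(4) = 49/9.

49/9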